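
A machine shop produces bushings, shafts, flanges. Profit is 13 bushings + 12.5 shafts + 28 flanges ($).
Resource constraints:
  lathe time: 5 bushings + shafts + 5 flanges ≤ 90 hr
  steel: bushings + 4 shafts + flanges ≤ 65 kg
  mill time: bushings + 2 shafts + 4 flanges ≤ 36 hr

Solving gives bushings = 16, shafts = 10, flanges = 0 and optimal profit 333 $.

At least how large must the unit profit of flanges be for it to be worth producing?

29.5

Binding: lathe time and mill time. Non-binding: steel (9 unused).
Slack constraints have shadow price 0 (complementary slackness).
Dual feasibility on the basic columns requires 5·y_lathe time + 1·y_mill time = 13, 1·y_lathe time + 2·y_mill time = 12.5.
Solving: y_lathe time = 1.5, y_mill time = 5.5.
flanges enters the basis when its profit ≥ yᵀa₃ = 1.5·5 + 5.5·4 = 29.5.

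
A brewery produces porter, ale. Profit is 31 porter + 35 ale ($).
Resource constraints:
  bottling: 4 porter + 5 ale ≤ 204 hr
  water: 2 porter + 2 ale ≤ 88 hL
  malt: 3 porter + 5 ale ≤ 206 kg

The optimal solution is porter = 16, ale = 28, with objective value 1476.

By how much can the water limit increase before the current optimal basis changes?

Binding constraints: bottling, water. The basis is B = [[4,5],[2,2]] with det -2.
Per unit increase in water, x* moves by d = (2.5, -2).
The basis stays optimal until ale reaches 0; allowable increase = 14 hL.

14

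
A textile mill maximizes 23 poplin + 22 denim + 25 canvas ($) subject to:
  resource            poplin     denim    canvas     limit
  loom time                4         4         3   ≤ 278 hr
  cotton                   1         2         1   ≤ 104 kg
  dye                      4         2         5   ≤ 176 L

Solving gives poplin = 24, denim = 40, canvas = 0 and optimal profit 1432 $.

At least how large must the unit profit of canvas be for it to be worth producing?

Binding: cotton and dye. Non-binding: loom time (22 unused).
Since loom time is not tight, its dual is 0.
Dual feasibility on the basic columns requires 1·y_cotton + 4·y_dye = 23, 2·y_cotton + 2·y_dye = 22.
→ y_cotton = 7 and y_dye = 4.
canvas enters the basis when its profit ≥ yᵀa₃ = 7·1 + 4·5 = 27.

27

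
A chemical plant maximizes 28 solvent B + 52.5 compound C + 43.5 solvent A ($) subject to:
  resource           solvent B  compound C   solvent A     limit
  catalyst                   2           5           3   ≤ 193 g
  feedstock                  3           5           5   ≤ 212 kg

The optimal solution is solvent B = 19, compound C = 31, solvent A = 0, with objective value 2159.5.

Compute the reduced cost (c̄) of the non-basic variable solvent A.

-2

Check each constraint at x*: catalyst 193/193 (tight); feedstock 212/212 (tight).
Dual feasibility on the basic columns requires 2·y_catalyst + 3·y_feedstock = 28, 5·y_catalyst + 5·y_feedstock = 52.5.
→ y_catalyst = 3.5 and y_feedstock = 7.
Reduced cost of solvent A: c₃ − yᵀa₃ = 43.5 − (3.5·3 + 7·5) = 43.5 − 45.5 = -2.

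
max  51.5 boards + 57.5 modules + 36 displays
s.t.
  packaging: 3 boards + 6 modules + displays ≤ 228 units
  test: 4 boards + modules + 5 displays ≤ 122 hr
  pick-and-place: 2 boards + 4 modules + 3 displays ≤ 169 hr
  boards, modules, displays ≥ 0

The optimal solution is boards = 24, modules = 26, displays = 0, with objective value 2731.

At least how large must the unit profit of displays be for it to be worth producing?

41

Binding: packaging and test. Non-binding: pick-and-place (17 unused).
By complementary slackness, y = 0 for the non-binding constraint.
From A_Bᵀ y = c: 3·y_packaging + 4·y_test = 51.5; 6·y_packaging + 1·y_test = 57.5.
→ y_packaging = 8.5 and y_test = 6.5.
displays enters the basis when its profit ≥ yᵀa₃ = 8.5·1 + 6.5·5 = 41.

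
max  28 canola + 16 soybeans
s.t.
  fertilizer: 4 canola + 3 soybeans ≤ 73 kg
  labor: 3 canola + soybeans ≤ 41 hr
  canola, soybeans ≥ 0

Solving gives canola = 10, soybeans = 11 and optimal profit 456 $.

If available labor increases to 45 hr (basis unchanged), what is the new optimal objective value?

472

Check each constraint at x*: fertilizer 73/73 (tight); labor 41/41 (tight).
Dual feasibility on the basic columns requires 4·y_fertilizer + 3·y_labor = 28, 3·y_fertilizer + 1·y_labor = 16.
This yields shadow prices y_fertilizer = 4, y_labor = 4.
Δz = y_labor·Δb = 4 × (4) = 16, so new z* = 456 + 16 = 472.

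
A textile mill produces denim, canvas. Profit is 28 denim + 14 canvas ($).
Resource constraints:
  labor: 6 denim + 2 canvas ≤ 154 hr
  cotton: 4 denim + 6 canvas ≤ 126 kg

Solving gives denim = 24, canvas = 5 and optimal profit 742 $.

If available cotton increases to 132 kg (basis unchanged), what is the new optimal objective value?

748

Both labor and cotton are binding at x*.
Dual feasibility on the basic columns requires 6·y_labor + 4·y_cotton = 28, 2·y_labor + 6·y_cotton = 14.
Solving: y_labor = 4, y_cotton = 1.
Δz = y_cotton·Δb = 1 × (6) = 6, so new z* = 742 + 6 = 748.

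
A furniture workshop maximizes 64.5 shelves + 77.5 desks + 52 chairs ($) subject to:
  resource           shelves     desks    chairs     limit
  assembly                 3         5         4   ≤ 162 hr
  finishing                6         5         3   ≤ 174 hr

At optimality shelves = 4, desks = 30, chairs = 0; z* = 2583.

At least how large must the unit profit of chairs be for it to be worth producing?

Both assembly and finishing are binding at x*.
From A_Bᵀ y = c: 3·y_assembly + 6·y_finishing = 64.5; 5·y_assembly + 5·y_finishing = 77.5.
This yields shadow prices y_assembly = 9.5, y_finishing = 6.
chairs enters the basis when its profit ≥ yᵀa₃ = 9.5·4 + 6·3 = 56.

56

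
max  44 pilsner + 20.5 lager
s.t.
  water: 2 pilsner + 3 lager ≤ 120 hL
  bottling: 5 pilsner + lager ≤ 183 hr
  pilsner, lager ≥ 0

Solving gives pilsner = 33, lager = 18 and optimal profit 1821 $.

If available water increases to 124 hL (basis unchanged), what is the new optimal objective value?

1839

Check each constraint at x*: water 120/120 (tight); bottling 183/183 (tight).
From A_Bᵀ y = c: 2·y_water + 5·y_bottling = 44; 3·y_water + 1·y_bottling = 20.5.
This yields shadow prices y_water = 4.5, y_bottling = 7.
Δz = y_water·Δb = 4.5 × (4) = 18, so new z* = 1821 + 18 = 1839.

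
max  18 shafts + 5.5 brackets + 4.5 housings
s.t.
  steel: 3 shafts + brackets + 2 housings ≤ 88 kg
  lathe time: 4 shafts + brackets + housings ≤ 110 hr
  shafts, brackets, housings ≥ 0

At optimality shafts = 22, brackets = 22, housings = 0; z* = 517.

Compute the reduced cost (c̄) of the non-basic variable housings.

-5

Both steel and lathe time are binding at x*.
From A_Bᵀ y = c: 3·y_steel + 4·y_lathe time = 18; 1·y_steel + 1·y_lathe time = 5.5.
Solving: y_steel = 4, y_lathe time = 1.5.
Reduced cost of housings: c₃ − yᵀa₃ = 4.5 − (4·2 + 1.5·1) = 4.5 − 9.5 = -5.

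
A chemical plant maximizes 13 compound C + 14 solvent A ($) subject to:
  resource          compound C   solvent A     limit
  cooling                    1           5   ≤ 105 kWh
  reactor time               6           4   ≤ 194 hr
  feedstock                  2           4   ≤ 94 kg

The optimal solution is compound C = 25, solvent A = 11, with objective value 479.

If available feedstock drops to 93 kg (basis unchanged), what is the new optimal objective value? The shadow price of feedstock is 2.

Δb = -1, so new z* = 479 + (2)·(-1) = 479 − 2 = 477.

477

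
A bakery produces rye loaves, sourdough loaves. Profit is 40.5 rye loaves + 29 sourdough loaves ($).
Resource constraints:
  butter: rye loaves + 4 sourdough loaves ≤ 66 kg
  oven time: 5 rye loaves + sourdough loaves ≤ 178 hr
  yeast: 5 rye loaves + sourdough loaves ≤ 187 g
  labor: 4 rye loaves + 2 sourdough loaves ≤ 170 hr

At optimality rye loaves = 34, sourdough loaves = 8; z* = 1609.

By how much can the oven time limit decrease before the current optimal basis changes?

161.5

Binding constraints: butter, oven time. The basis is B = [[1,4],[5,1]] with det -19.
Per unit decrease in oven time, x* moves by d = (-0.2105, 0.0526).
The basis stays optimal until rye loaves reaches 0; allowable decrease = 161.5 hr.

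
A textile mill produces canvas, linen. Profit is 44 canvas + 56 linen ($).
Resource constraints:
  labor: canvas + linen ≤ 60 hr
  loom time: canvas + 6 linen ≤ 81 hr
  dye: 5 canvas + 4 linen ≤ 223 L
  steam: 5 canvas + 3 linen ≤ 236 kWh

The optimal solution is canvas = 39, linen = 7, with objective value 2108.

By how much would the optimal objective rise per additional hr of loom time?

At the optimum: labor uses 46 of 60 (slack = 14); loom time uses 81 of 81 (binding); dye uses 223 of 223 (binding); steam uses 216 of 236 (slack = 20).
By complementary slackness, y = 0 for the non-binding constraints.
Dual feasibility on the basic columns requires 1·y_loom time + 5·y_dye = 44, 6·y_loom time + 4·y_dye = 56.
→ y_loom time = 4 and y_dye = 8.
Shadow price of loom time = 4.

4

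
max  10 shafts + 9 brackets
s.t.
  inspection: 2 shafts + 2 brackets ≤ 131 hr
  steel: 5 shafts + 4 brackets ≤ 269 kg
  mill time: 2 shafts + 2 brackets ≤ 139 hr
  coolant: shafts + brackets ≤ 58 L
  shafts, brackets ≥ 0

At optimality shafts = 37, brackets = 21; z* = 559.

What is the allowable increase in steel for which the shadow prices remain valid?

21

Binding constraints: steel, coolant. The basis is B = [[5,4],[1,1]] with det 1.
Per unit increase in steel, x* moves by d = (1, -1).
The basis stays optimal until brackets reaches 0; allowable increase = 21 kg.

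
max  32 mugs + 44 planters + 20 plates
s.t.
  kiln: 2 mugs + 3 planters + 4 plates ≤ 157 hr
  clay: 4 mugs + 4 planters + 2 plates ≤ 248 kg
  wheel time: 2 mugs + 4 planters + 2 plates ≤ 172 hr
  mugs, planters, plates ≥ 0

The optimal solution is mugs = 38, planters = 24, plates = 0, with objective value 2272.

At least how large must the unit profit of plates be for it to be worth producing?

22

Binding: clay and wheel time. Non-binding: kiln (9 unused).
Slack constraints have shadow price 0 (complementary slackness).
The binding rows give the dual system: 4·y_clay + 2·y_wheel time = 32 and 4·y_clay + 4·y_wheel time = 44.
This yields shadow prices y_clay = 5, y_wheel time = 6.
plates enters the basis when its profit ≥ yᵀa₃ = 5·2 + 6·2 = 22.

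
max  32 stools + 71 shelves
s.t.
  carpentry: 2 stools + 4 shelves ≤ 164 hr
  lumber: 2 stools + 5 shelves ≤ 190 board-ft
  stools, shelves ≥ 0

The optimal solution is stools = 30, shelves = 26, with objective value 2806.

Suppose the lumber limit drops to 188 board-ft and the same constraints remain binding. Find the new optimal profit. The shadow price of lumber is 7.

2792

Δb = -2, so new z* = 2806 + (7)·(-2) = 2806 − 14 = 2792.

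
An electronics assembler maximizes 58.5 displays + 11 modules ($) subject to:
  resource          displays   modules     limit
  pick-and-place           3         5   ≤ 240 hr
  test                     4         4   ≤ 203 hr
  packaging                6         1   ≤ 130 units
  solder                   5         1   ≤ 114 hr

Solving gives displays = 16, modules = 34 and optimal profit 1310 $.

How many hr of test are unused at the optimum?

3

test used = 4·16 + 4·34 = 200; slack = 203 − 200 = 3.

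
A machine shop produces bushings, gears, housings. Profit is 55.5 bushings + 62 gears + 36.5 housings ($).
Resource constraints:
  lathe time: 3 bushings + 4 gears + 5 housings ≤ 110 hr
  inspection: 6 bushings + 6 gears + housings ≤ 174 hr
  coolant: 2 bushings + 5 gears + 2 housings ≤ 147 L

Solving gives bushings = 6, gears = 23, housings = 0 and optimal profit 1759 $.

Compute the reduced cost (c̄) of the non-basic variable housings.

-2

Binding: lathe time and inspection. Non-binding: coolant (20 unused).
Since coolant is not tight, its dual is 0.
Dual feasibility on the basic columns requires 3·y_lathe time + 6·y_inspection = 55.5, 4·y_lathe time + 6·y_inspection = 62.
This yields shadow prices y_lathe time = 6.5, y_inspection = 6.
Reduced cost of housings: c₃ − yᵀa₃ = 36.5 − (6.5·5 + 6·1) = 36.5 − 38.5 = -2.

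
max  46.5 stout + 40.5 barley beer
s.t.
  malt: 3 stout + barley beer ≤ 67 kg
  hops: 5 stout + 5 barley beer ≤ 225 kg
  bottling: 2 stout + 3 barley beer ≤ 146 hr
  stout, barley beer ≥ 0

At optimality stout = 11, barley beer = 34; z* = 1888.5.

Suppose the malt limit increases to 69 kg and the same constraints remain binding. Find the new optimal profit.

Check each constraint at x*: malt 67/67 (tight); hops 225/225 (tight); bottling 124/146 (slack 22).
By complementary slackness, y = 0 for the non-binding constraint.
The binding rows give the dual system: 3·y_malt + 5·y_hops = 46.5 and 1·y_malt + 5·y_hops = 40.5.
→ y_malt = 3 and y_hops = 7.5.
Δz = y_malt·Δb = 3 × (2) = 6, so new z* = 1888.5 + 6 = 1894.5.

1894.5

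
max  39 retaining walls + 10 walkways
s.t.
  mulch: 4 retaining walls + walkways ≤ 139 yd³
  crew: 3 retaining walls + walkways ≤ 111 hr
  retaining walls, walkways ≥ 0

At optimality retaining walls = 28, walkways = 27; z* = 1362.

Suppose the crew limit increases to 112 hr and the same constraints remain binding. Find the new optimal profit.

Check each constraint at x*: mulch 139/139 (tight); crew 111/111 (tight).
The binding rows give the dual system: 4·y_mulch + 3·y_crew = 39 and 1·y_mulch + 1·y_crew = 10.
This yields shadow prices y_mulch = 9, y_crew = 1.
Δz = y_crew·Δb = 1 × (1) = 1, so new z* = 1362 + 1 = 1363.

1363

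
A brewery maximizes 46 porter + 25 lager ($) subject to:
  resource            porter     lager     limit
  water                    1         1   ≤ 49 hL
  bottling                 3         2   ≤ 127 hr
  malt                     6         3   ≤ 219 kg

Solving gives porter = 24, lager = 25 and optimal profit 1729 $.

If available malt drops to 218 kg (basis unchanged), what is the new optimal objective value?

1722

Binding: water and malt. Non-binding: bottling (5 unused).
Since bottling is not tight, its dual is 0.
Dual feasibility on the basic columns requires 1·y_water + 6·y_malt = 46, 1·y_water + 3·y_malt = 25.
Solving: y_water = 4, y_malt = 7.
Δz = y_malt·Δb = 7 × (-1) = -7, so new z* = 1729 − 7 = 1722.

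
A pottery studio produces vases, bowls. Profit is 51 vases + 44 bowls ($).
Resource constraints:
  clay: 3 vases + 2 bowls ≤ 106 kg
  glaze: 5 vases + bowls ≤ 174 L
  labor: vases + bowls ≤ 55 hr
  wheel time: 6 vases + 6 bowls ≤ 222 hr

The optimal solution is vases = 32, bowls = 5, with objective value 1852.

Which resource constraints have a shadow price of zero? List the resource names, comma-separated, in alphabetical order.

glaze, labor

clay: 106/106 (binding)
glaze: 165/174 (slack 9)
labor: 37/55 (slack 18)
wheel time: 222/222 (binding)
By complementary slackness, a constraint with positive slack has shadow price 0 → glaze, labor.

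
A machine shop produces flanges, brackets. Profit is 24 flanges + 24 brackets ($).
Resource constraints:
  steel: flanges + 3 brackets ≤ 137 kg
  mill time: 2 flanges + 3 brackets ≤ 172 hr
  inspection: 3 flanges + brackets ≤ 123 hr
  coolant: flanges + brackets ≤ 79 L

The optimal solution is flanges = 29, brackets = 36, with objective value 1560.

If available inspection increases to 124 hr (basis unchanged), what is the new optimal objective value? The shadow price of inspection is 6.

Δb = 1, so new z* = 1560 + (6)·(1) = 1560 + 6 = 1566.

1566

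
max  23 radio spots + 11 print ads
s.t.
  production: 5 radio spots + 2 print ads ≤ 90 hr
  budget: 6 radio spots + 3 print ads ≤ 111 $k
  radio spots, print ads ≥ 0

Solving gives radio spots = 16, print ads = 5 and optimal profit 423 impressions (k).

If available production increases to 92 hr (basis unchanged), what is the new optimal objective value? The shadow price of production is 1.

Δb = 2, so new z* = 423 + (1)·(2) = 423 + 2 = 425.

425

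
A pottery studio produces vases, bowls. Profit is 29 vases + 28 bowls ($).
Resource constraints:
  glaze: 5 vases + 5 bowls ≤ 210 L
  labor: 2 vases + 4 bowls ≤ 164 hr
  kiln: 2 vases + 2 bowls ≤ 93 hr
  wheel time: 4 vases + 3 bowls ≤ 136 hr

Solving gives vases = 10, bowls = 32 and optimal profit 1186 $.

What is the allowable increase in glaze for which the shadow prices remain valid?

8

Binding constraints: glaze, wheel time. The basis is B = [[5,5],[4,3]] with det -5.
Per unit increase in glaze, x* moves by d = (-0.6, 0.8).
The basis stays optimal until labor becomes binding; allowable increase = 8 L.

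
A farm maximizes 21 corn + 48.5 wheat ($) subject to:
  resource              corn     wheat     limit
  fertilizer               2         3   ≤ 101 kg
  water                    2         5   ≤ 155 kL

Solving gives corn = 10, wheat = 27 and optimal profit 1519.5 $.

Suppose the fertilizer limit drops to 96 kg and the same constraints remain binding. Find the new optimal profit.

Both fertilizer and water are binding at x*.
From A_Bᵀ y = c: 2·y_fertilizer + 2·y_water = 21; 3·y_fertilizer + 5·y_water = 48.5.
This yields shadow prices y_fertilizer = 2, y_water = 8.5.
Δz = y_fertilizer·Δb = 2 × (-5) = -10, so new z* = 1519.5 − 10 = 1509.5.

1509.5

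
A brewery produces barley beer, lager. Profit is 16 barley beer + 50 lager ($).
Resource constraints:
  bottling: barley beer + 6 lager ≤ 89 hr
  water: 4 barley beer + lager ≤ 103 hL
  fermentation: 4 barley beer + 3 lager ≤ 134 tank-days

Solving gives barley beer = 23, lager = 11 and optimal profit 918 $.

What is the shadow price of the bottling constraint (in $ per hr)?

8

Check each constraint at x*: bottling 89/89 (tight); water 103/103 (tight); fermentation 125/134 (slack 9).
By complementary slackness, y = 0 for the non-binding constraint.
From A_Bᵀ y = c: 1·y_bottling + 4·y_water = 16; 6·y_bottling + 1·y_water = 50.
This yields shadow prices y_bottling = 8, y_water = 2.
Shadow price of bottling = 8.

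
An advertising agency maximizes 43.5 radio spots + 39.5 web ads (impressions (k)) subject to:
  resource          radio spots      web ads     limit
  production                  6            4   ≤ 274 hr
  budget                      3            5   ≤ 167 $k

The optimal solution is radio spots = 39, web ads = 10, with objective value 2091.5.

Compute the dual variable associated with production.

5.5

Both production and budget are binding at x*.
From A_Bᵀ y = c: 6·y_production + 3·y_budget = 43.5; 4·y_production + 5·y_budget = 39.5.
→ y_production = 5.5 and y_budget = 3.5.
Shadow price of production = 5.5.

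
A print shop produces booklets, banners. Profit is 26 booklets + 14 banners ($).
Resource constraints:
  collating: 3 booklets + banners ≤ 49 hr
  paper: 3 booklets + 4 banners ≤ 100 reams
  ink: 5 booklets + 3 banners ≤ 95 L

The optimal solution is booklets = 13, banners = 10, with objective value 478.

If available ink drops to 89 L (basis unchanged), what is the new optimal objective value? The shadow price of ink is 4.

454

Δb = -6, so new z* = 478 + (4)·(-6) = 478 − 24 = 454.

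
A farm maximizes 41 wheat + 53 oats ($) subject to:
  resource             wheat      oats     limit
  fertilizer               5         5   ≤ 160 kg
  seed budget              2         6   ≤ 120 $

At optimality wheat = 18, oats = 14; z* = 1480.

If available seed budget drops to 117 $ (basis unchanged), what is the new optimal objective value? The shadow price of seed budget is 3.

Δb = -3, so new z* = 1480 + (3)·(-3) = 1480 − 9 = 1471.

1471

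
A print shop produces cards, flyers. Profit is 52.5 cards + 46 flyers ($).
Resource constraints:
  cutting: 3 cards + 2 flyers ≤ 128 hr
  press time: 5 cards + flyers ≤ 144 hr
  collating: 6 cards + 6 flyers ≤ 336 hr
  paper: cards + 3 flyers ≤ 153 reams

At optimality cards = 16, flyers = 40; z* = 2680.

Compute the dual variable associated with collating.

Check each constraint at x*: cutting 128/128 (tight); press time 120/144 (slack 24); collating 336/336 (tight); paper 136/153 (slack 17).
By complementary slackness, y = 0 for the non-binding constraints.
Dual feasibility on the basic columns requires 3·y_cutting + 6·y_collating = 52.5, 2·y_cutting + 6·y_collating = 46.
Solving: y_cutting = 6.5, y_collating = 5.5.
Shadow price of collating = 5.5.

5.5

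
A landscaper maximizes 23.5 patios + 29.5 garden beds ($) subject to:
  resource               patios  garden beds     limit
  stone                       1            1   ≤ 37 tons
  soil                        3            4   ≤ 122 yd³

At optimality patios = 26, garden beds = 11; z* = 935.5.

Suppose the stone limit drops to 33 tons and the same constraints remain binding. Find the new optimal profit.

Check each constraint at x*: stone 37/37 (tight); soil 122/122 (tight).
The binding rows give the dual system: 1·y_stone + 3·y_soil = 23.5 and 1·y_stone + 4·y_soil = 29.5.
→ y_stone = 5.5 and y_soil = 6.
Δz = y_stone·Δb = 5.5 × (-4) = -22, so new z* = 935.5 − 22 = 913.5.

913.5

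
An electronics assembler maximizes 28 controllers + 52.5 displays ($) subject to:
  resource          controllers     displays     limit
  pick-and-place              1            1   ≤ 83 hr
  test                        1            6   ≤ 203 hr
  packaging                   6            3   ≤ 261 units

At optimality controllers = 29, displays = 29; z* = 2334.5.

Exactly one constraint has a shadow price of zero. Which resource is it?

pick-and-place: 58/83 (slack 25)
test: 203/203 (binding)
packaging: 261/261 (binding)
By complementary slackness, a constraint with positive slack has shadow price 0 → pick-and-place.

pick-and-place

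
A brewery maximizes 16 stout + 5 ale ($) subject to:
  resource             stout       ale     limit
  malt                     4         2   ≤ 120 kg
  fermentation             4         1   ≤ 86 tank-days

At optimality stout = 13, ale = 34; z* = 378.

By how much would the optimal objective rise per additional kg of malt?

Check each constraint at x*: malt 120/120 (tight); fermentation 86/86 (tight).
Dual feasibility on the basic columns requires 4·y_malt + 4·y_fermentation = 16, 2·y_malt + 1·y_fermentation = 5.
→ y_malt = 1 and y_fermentation = 3.
Shadow price of malt = 1.

1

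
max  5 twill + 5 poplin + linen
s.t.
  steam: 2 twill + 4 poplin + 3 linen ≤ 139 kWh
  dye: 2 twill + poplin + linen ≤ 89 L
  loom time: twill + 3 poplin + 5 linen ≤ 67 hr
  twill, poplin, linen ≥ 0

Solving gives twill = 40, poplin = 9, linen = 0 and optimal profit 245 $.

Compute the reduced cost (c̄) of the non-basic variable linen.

-6

Check each constraint at x*: steam 116/139 (slack 23); dye 89/89 (tight); loom time 67/67 (tight).
Slack constraints have shadow price 0 (complementary slackness).
Dual feasibility on the basic columns requires 2·y_dye + 1·y_loom time = 5, 1·y_dye + 3·y_loom time = 5.
This yields shadow prices y_dye = 2, y_loom time = 1.
Reduced cost of linen: c₃ − yᵀa₃ = 1 − (2·1 + 1·5) = 1 − 7 = -6.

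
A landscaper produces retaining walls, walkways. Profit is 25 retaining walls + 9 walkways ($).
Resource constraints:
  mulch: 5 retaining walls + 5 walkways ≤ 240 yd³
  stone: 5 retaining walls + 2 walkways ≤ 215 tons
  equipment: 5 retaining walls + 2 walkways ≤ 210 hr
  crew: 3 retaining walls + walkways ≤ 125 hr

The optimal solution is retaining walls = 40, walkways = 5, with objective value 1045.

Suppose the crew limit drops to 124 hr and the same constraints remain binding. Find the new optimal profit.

1040

Binding: equipment and crew. Non-binding: mulch (15 unused), stone (5 unused).
Since mulch, stone are not tight, their duals are 0.
Dual feasibility on the basic columns requires 5·y_equipment + 3·y_crew = 25, 2·y_equipment + 1·y_crew = 9.
This yields shadow prices y_equipment = 2, y_crew = 5.
Δz = y_crew·Δb = 5 × (-1) = -5, so new z* = 1045 − 5 = 1040.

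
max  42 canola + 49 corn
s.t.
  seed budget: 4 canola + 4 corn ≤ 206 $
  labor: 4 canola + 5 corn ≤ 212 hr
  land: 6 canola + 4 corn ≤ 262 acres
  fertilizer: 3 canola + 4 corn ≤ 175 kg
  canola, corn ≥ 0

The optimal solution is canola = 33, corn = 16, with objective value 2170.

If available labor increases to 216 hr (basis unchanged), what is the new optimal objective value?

Binding: labor and land. Non-binding: seed budget (10 unused), fertilizer (12 unused).
By complementary slackness, y = 0 for the non-binding constraints.
From A_Bᵀ y = c: 4·y_labor + 6·y_land = 42; 5·y_labor + 4·y_land = 49.
This yields shadow prices y_labor = 9, y_land = 1.
Δz = y_labor·Δb = 9 × (4) = 36, so new z* = 2170 + 36 = 2206.

2206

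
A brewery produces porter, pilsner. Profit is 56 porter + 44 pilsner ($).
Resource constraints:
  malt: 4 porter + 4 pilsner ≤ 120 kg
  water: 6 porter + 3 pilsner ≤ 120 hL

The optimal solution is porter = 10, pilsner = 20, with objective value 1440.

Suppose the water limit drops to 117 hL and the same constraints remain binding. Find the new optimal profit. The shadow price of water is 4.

1428

Δb = -3, so new z* = 1440 + (4)·(-3) = 1440 − 12 = 1428.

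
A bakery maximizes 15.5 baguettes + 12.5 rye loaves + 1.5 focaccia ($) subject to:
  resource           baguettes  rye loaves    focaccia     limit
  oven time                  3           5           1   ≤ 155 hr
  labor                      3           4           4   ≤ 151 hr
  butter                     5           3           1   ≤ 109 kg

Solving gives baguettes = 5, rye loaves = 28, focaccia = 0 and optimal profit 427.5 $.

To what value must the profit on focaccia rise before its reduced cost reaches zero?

3.5

At the optimum: oven time uses 155 of 155 (binding); labor uses 127 of 151 (slack = 24); butter uses 109 of 109 (binding).
Since labor is not tight, its dual is 0.
The binding rows give the dual system: 3·y_oven time + 5·y_butter = 15.5 and 5·y_oven time + 3·y_butter = 12.5.
Solving: y_oven time = 1, y_butter = 2.5.
focaccia enters the basis when its profit ≥ yᵀa₃ = 1·1 + 2.5·1 = 3.5.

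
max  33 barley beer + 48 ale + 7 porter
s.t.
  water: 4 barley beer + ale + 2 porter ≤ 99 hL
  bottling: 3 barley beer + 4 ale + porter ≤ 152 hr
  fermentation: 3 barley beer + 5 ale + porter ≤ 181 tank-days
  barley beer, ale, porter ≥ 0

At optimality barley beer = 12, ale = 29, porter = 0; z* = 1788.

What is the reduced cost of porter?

-4

At the optimum: water uses 77 of 99 (slack = 22); bottling uses 152 of 152 (binding); fermentation uses 181 of 181 (binding).
Slack constraints have shadow price 0 (complementary slackness).
From A_Bᵀ y = c: 3·y_bottling + 3·y_fermentation = 33; 4·y_bottling + 5·y_fermentation = 48.
→ y_bottling = 7 and y_fermentation = 4.
Reduced cost of porter: c₃ − yᵀa₃ = 7 − (7·1 + 4·1) = 7 − 11 = -4.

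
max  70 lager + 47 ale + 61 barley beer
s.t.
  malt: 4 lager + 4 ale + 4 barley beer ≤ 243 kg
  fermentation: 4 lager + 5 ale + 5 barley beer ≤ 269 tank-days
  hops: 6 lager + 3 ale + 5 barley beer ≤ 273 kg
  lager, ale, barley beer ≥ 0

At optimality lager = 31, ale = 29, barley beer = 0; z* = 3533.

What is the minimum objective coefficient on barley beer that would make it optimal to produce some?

65

At the optimum: malt uses 240 of 243 (slack = 3); fermentation uses 269 of 269 (binding); hops uses 273 of 273 (binding).
Slack constraints have shadow price 0 (complementary slackness).
The binding rows give the dual system: 4·y_fermentation + 6·y_hops = 70 and 5·y_fermentation + 3·y_hops = 47.
Solving: y_fermentation = 4, y_hops = 9.
barley beer enters the basis when its profit ≥ yᵀa₃ = 4·5 + 9·5 = 65.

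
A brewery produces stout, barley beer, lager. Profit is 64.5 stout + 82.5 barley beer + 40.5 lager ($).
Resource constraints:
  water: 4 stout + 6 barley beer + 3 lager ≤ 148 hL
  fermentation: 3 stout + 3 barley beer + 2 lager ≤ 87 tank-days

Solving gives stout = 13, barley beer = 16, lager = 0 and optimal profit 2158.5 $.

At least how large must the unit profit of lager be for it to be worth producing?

46

Check each constraint at x*: water 148/148 (tight); fermentation 87/87 (tight).
The binding rows give the dual system: 4·y_water + 3·y_fermentation = 64.5 and 6·y_water + 3·y_fermentation = 82.5.
Solving: y_water = 9, y_fermentation = 9.5.
lager enters the basis when its profit ≥ yᵀa₃ = 9·3 + 9.5·2 = 46.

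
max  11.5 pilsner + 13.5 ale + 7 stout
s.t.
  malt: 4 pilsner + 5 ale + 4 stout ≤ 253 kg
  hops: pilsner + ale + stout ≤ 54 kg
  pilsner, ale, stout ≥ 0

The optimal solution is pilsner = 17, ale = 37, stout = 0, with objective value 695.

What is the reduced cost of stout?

At the optimum: malt uses 253 of 253 (binding); hops uses 54 of 54 (binding).
Dual feasibility on the basic columns requires 4·y_malt + 1·y_hops = 11.5, 5·y_malt + 1·y_hops = 13.5.
This yields shadow prices y_malt = 2, y_hops = 3.5.
Reduced cost of stout: c₃ − yᵀa₃ = 7 − (2·4 + 3.5·1) = 7 − 11.5 = -4.5.

-4.5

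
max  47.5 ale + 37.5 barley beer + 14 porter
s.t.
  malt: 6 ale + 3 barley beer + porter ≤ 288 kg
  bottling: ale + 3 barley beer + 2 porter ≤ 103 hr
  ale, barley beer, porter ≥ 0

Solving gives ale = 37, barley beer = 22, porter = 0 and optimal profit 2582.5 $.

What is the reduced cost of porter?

Both malt and bottling are binding at x*.
Dual feasibility on the basic columns requires 6·y_malt + 1·y_bottling = 47.5, 3·y_malt + 3·y_bottling = 37.5.
Solving: y_malt = 7, y_bottling = 5.5.
Reduced cost of porter: c₃ − yᵀa₃ = 14 − (7·1 + 5.5·2) = 14 − 18 = -4.

-4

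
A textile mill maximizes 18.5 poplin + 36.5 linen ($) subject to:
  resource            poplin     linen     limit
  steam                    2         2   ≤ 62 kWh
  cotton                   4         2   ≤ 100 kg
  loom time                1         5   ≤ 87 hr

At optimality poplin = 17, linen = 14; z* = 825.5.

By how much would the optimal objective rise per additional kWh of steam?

7

At the optimum: steam uses 62 of 62 (binding); cotton uses 96 of 100 (slack = 4); loom time uses 87 of 87 (binding).
By complementary slackness, y = 0 for the non-binding constraint.
From A_Bᵀ y = c: 2·y_steam + 1·y_loom time = 18.5; 2·y_steam + 5·y_loom time = 36.5.
This yields shadow prices y_steam = 7, y_loom time = 4.5.
Shadow price of steam = 7.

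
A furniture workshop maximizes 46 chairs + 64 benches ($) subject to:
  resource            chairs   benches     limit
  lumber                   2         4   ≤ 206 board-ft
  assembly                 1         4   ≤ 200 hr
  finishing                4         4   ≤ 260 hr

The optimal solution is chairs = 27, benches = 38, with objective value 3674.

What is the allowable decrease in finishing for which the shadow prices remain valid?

42

Binding constraints: lumber, finishing. The basis is B = [[2,4],[4,4]] with det -8.
Per unit decrease in finishing, x* moves by d = (-0.5, 0.25).
The basis stays optimal until assembly becomes binding; allowable decrease = 42 hr.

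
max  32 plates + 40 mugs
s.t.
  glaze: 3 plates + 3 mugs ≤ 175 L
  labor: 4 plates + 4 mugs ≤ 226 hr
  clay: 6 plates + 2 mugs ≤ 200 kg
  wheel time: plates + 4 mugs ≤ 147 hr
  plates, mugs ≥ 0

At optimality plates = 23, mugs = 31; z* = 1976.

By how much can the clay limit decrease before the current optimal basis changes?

126.5

Binding constraints: clay, wheel time. The basis is B = [[6,2],[1,4]] with det 22.
Per unit decrease in clay, x* moves by d = (-0.1818, 0.0455).
The basis stays optimal until plates reaches 0; allowable decrease = 126.5 kg.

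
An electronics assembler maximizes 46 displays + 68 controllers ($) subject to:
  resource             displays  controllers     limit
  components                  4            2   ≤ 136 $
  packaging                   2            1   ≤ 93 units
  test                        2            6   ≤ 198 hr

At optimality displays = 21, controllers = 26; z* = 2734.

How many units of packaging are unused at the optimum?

25

packaging used = 2·21 + 1·26 = 68; slack = 93 − 68 = 25.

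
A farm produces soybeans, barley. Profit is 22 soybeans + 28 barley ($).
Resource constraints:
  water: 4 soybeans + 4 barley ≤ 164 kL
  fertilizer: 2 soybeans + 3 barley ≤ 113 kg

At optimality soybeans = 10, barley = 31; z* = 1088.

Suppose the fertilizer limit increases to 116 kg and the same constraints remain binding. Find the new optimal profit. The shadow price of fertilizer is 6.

Δb = 3, so new z* = 1088 + (6)·(3) = 1088 + 18 = 1106.

1106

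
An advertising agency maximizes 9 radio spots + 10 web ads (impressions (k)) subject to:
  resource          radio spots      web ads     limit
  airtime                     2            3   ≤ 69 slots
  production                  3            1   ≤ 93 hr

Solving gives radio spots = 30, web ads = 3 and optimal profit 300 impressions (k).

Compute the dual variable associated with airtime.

Check each constraint at x*: airtime 69/69 (tight); production 93/93 (tight).
Dual feasibility on the basic columns requires 2·y_airtime + 3·y_production = 9, 3·y_airtime + 1·y_production = 10.
Solving: y_airtime = 3, y_production = 1.
Shadow price of airtime = 3.

3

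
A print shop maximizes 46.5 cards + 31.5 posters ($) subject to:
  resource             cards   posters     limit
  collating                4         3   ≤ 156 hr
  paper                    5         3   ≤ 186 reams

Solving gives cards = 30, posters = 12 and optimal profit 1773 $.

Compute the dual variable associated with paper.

Check each constraint at x*: collating 156/156 (tight); paper 186/186 (tight).
Dual feasibility on the basic columns requires 4·y_collating + 5·y_paper = 46.5, 3·y_collating + 3·y_paper = 31.5.
Solving: y_collating = 6, y_paper = 4.5.
Shadow price of paper = 4.5.

4.5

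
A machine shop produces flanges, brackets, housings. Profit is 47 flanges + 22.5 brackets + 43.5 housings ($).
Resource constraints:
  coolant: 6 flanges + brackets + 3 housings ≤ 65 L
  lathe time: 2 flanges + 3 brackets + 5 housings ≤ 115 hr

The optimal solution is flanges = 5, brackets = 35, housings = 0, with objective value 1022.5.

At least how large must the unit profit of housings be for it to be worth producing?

45.5

At the optimum: coolant uses 65 of 65 (binding); lathe time uses 115 of 115 (binding).
From A_Bᵀ y = c: 6·y_coolant + 2·y_lathe time = 47; 1·y_coolant + 3·y_lathe time = 22.5.
→ y_coolant = 6 and y_lathe time = 5.5.
housings enters the basis when its profit ≥ yᵀa₃ = 6·3 + 5.5·5 = 45.5.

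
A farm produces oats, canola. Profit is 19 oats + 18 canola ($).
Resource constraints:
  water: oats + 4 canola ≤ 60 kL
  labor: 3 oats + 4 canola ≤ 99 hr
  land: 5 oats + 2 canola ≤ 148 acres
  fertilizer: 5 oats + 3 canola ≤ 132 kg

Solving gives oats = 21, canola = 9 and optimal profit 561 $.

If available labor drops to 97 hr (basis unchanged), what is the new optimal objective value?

Check each constraint at x*: water 57/60 (slack 3); labor 99/99 (tight); land 123/148 (slack 25); fertilizer 132/132 (tight).
By complementary slackness, y = 0 for the non-binding constraints.
Dual feasibility on the basic columns requires 3·y_labor + 5·y_fertilizer = 19, 4·y_labor + 3·y_fertilizer = 18.
→ y_labor = 3 and y_fertilizer = 2.
Δz = y_labor·Δb = 3 × (-2) = -6, so new z* = 561 − 6 = 555.

555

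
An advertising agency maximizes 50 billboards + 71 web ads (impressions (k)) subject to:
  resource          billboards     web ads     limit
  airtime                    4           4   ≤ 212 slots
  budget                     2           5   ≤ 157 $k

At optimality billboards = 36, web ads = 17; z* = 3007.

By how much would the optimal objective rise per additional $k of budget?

At the optimum: airtime uses 212 of 212 (binding); budget uses 157 of 157 (binding).
The binding rows give the dual system: 4·y_airtime + 2·y_budget = 50 and 4·y_airtime + 5·y_budget = 71.
→ y_airtime = 9 and y_budget = 7.
Shadow price of budget = 7.

7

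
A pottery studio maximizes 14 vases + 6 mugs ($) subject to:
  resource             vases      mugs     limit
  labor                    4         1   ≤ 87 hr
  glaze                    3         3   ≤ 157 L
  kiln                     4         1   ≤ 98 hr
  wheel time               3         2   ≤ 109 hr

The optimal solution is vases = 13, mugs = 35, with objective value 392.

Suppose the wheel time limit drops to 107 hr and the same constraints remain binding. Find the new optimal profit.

388

Check each constraint at x*: labor 87/87 (tight); glaze 144/157 (slack 13); kiln 87/98 (slack 11); wheel time 109/109 (tight).
Since glaze, kiln are not tight, their duals are 0.
The binding rows give the dual system: 4·y_labor + 3·y_wheel time = 14 and 1·y_labor + 2·y_wheel time = 6.
This yields shadow prices y_labor = 2, y_wheel time = 2.
Δz = y_wheel time·Δb = 2 × (-2) = -4, so new z* = 392 − 4 = 388.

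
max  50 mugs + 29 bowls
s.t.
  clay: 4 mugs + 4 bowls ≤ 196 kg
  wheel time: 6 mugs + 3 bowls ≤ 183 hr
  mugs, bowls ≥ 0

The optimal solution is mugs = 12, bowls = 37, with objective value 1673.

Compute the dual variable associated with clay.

2

At the optimum: clay uses 196 of 196 (binding); wheel time uses 183 of 183 (binding).
Dual feasibility on the basic columns requires 4·y_clay + 6·y_wheel time = 50, 4·y_clay + 3·y_wheel time = 29.
→ y_clay = 2 and y_wheel time = 7.
Shadow price of clay = 2.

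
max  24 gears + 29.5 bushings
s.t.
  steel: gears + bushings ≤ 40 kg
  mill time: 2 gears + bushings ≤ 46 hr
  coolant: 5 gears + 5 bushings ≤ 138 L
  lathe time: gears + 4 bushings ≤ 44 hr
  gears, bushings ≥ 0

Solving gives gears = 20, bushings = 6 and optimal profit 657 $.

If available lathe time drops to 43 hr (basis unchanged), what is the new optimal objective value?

At the optimum: steel uses 26 of 40 (slack = 14); mill time uses 46 of 46 (binding); coolant uses 130 of 138 (slack = 8); lathe time uses 44 of 44 (binding).
Slack constraints have shadow price 0 (complementary slackness).
Dual feasibility on the basic columns requires 2·y_mill time + 1·y_lathe time = 24, 1·y_mill time + 4·y_lathe time = 29.5.
→ y_mill time = 9.5 and y_lathe time = 5.
Δz = y_lathe time·Δb = 5 × (-1) = -5, so new z* = 657 − 5 = 652.

652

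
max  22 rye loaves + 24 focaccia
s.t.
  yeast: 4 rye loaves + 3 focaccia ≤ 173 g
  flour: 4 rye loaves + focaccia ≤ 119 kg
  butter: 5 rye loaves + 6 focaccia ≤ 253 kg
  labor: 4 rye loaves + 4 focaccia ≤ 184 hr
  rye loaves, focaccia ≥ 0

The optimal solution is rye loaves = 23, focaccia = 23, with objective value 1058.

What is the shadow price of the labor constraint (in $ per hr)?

3

Binding: butter and labor. Non-binding: yeast (12 unused), flour (4 unused).
Slack constraints have shadow price 0 (complementary slackness).
From A_Bᵀ y = c: 5·y_butter + 4·y_labor = 22; 6·y_butter + 4·y_labor = 24.
→ y_butter = 2 and y_labor = 3.
Shadow price of labor = 3.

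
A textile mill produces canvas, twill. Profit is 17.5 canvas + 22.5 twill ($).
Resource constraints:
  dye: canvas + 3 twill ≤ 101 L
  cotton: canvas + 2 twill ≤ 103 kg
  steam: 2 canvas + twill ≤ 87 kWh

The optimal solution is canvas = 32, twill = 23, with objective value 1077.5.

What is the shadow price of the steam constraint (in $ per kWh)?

Binding: dye and steam. Non-binding: cotton (25 unused).
Slack constraints have shadow price 0 (complementary slackness).
Dual feasibility on the basic columns requires 1·y_dye + 2·y_steam = 17.5, 3·y_dye + 1·y_steam = 22.5.
This yields shadow prices y_dye = 5.5, y_steam = 6.
Shadow price of steam = 6.

6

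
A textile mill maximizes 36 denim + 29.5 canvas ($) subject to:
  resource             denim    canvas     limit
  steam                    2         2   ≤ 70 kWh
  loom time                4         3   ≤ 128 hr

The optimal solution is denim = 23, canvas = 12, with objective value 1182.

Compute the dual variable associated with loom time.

6.5

At the optimum: steam uses 70 of 70 (binding); loom time uses 128 of 128 (binding).
The binding rows give the dual system: 2·y_steam + 4·y_loom time = 36 and 2·y_steam + 3·y_loom time = 29.5.
→ y_steam = 5 and y_loom time = 6.5.
Shadow price of loom time = 6.5.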